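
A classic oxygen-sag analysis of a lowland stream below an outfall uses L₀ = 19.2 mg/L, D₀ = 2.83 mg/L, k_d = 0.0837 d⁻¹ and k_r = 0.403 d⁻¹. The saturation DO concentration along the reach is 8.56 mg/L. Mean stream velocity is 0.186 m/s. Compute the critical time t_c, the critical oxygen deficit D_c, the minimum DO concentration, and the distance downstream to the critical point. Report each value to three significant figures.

With k_r/k_d = 4.815 and 1 − D₀(k_r−k_d)/(k_d L₀) = 0.4377,
t_c = ln(4.815 × 0.4377) / (0.403 − 0.0837) = ln(2.108) / 0.3193 = 0.7455/0.3193 = 2.335 d.
D_c = (k_d/k_r) L₀ e^(−k_d t_c) = (0.0837/0.403) × 19.2 × e^(−0.0837×2.335) = 0.2077 × 19.2 × 0.8225 = 3.280 mg/L.
Minimum DO = C_s − D_c = 8.56 − 3.280 = 5.280 mg/L.
x_c = v t_c = 0.186 m/s × 2.335 d × 86400 s/d = 37520 m ≈ 37.5 km.

t_c ≈ 2.33 d; D_c ≈ 3.28 mg/L; min DO ≈ 5.28 mg/L; x_c ≈ 37.5 km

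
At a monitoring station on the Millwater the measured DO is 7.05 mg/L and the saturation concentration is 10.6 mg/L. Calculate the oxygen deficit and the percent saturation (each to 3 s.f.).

D = C_s − C = 10.6 − 7.05 = 3.55 mg/L.
% saturation = 7.05/10.6 × 100 = 66.5 %.

D ≈ 3.55 mg/L; 66.5 % saturation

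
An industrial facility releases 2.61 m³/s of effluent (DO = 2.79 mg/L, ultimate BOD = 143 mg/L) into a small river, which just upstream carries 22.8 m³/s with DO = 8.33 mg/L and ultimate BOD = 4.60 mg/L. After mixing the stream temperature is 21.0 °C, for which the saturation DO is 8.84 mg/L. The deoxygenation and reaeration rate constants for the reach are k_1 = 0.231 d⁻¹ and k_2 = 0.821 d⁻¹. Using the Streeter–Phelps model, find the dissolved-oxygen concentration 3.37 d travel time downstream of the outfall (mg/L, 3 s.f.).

DO ≈ 5.85 mg/L

Mixed DO = (22.8×8.33 + 2.61×2.79)/(22.8+2.61) = 197.2/25.41 = 7.761 mg/L.
Mixed L₀ = (22.8×4.60 + 2.61×143)/(25.41) = 478.1/25.41 = 18.82 mg/L.
Initial deficit D₀ = C_s − DO₀ = 8.84 − 7.761 = 1.079 mg/L.
D(3.37) = [0.231×18.82/(0.821−0.231)](e^(−0.231×3.37) − e^(−0.821×3.37)) + 1.079 e^(−0.821×3.37)
= 7.367 × (0.4591 − 0.06286) + 1.079 × 0.06286 = 2.987 mg/L.
DO = 8.84 − 2.987 = 5.853 mg/L.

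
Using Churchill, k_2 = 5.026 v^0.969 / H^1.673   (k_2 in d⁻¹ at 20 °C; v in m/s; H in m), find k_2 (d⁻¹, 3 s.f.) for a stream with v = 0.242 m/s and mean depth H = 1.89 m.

k_2 ≈ 0.438 d⁻¹

k_2 = 5.026 × 0.242^0.969 / 1.89^1.673 = 5.026 × 0.2529 / 2.901 = 0.4381 d⁻¹.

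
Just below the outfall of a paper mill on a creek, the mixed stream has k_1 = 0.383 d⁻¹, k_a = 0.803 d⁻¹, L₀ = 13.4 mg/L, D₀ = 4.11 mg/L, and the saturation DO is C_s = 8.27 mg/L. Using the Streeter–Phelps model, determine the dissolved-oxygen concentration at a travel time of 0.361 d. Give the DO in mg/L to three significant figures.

k_1 L₀/(k_a−k_1) = 0.383×13.4/(0.803−0.383) = 5.132/0.4200 = 12.22 mg/L.
e^(−k_1 t) = e^(−0.383×0.3610) = 0.8709; e^(−k_a t) = e^(−0.803×0.3610) = 0.7484.
D = 12.22 × (0.8709 − 0.7484) + 4.11 × 0.7484 = 1.497 + 3.076 = 4.573 mg/L.
DO = C_s − D = 8.27 − 4.573 = 3.697 mg/L.

DO ≈ 3.70 mg/L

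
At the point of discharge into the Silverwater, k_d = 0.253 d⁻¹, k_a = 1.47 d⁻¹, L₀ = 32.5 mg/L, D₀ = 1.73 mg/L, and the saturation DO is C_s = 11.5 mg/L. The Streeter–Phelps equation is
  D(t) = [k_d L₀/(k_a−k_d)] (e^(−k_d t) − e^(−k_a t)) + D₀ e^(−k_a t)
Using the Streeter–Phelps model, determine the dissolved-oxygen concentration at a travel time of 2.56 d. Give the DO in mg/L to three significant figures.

DO ≈ 8.08 mg/L

k_d L₀/(k_a−k_d) = 0.253×32.5/(1.47−0.253) = 8.223/1.217 = 6.756 mg/L.
e^(−k_d t) = e^(−0.253×2.560) = 0.5233; e^(−k_a t) = e^(−1.47×2.560) = 0.02321.
D = 6.756 × (0.5233 − 0.02321) + 1.73 × 0.02321 = 3.379 + 0.04015 = 3.419 mg/L.
DO = C_s − D = 11.5 − 3.419 = 8.081 mg/L.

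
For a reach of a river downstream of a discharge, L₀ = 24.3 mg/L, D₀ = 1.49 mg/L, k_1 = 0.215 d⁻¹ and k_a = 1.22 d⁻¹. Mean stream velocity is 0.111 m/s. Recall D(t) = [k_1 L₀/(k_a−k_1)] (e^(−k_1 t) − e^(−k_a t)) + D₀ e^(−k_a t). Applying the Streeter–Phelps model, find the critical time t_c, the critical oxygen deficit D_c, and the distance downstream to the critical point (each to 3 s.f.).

t_c ≈ 1.39 d; D_c ≈ 3.18 mg/L; x_c ≈ 13.3 km

At the critical point dD/dt = 0, so k_1 L₀ e^(−k_1 t) = k_a D. Substituting D(t) from the Streeter–Phelps equation and solving for t gives
t_c = ln[(k_a/k_1)(1 − D₀(k_a−k_1)/(k_1 L₀))] / (k_a−k_1).
Here k_a−k_1 = 1.005 d⁻¹ and 1 − D₀(k_a−k_1)/(k_1 L₀) = 1 − 1.49×1.005/(0.215×24.3) = 0.7134, so
t_c = ln(5.674 × 0.7134) / 1.005 = 1.398 / 1.005 = 1.391 d.
L(t_c) = L₀ e^(−k_1 t_c) = 24.3 × 0.7415 = 18.02 mg/L, and at the critical point k_a D_c = k_1 L, so D_c = (0.215/1.22) × 18.02 = 3.175 mg/L.
x_c = v t_c = 0.111 m/s × 1.391 d × 86400 s/d = 13340 m ≈ 13.3 km.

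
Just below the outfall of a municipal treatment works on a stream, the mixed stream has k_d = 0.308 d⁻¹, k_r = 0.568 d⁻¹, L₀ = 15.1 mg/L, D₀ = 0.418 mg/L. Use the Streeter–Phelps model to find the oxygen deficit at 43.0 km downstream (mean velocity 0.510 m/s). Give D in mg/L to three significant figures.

D ≈ 3.21 mg/L

Travel time t = x/v = 43.0 km / (0.510 m/s) = 43000 m / 0.510 m/s = 84310 s = 0.9759 d.
k_d L₀/(k_r−k_d) = 0.308×15.1/(0.568−0.308) = 4.651/0.2600 = 17.89 mg/L.
e^(−k_d t) = e^(−0.308×0.9759) = 0.7404; e^(−k_r t) = e^(−0.568×0.9759) = 0.5745.
D = 17.89 × (0.7404 − 0.5745) + 0.418 × 0.5745 = 2.968 + 0.2401 = 3.208 mg/L.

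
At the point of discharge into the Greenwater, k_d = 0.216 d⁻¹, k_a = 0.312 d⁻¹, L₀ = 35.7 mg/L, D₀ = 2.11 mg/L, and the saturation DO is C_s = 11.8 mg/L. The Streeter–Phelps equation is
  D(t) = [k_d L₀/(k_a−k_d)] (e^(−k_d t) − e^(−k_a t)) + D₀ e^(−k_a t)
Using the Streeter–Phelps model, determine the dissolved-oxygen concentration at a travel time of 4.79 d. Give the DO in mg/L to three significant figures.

DO ≈ 0.805 mg/L

k_d L₀/(k_a−k_d) = 0.216×35.7/(0.312−0.216) = 7.711/0.09600 = 80.33 mg/L.
e^(−k_d t) = e^(−0.216×4.790) = 0.3554; e^(−k_a t) = e^(−0.312×4.790) = 0.2244.
D = 80.33 × (0.3554 − 0.2244) + 2.11 × 0.2244 = 10.52 + 0.4734 = 11.00 mg/L.
DO = C_s − D = 11.8 − 11.00 = 0.8049 mg/L.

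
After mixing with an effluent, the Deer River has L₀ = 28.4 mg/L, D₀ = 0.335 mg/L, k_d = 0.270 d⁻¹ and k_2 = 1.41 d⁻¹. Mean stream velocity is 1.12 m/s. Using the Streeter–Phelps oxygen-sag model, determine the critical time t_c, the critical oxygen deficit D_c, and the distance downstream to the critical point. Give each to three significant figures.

With k_2/k_d = 5.222 and 1 − D₀(k_2−k_d)/(k_d L₀) = 0.9502,
t_c = ln(5.222 × 0.9502) / (1.41 − 0.270) = ln(4.962) / 1.140 = 1.602/1.140 = 1.405 d.
D_c = (k_d/k_2) L₀ e^(−k_d t_c) = (0.270/1.41) × 28.4 × e^(−0.270×1.405) = 0.1915 × 28.4 × 0.6843 = 3.721 mg/L.
x_c = v t_c = 1.12 m/s × 1.405 d × 86400 s/d = 136000 m ≈ 136 km.

t_c ≈ 1.41 d; D_c ≈ 3.72 mg/L; x_c ≈ 136 km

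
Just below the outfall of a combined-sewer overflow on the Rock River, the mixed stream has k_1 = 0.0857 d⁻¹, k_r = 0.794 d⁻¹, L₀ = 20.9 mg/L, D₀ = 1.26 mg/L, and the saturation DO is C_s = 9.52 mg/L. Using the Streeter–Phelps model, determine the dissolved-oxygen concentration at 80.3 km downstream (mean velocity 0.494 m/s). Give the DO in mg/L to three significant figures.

Travel time t = x/v = 80.3 km / (0.494 m/s) = 80300 m / 0.494 m/s = 162600 s = 1.881 d.
k_1 L₀/(k_r−k_1) = 0.0857×20.9/(0.794−0.0857) = 1.791/0.7083 = 2.529 mg/L.
e^(−k_1 t) = e^(−0.0857×1.881) = 0.8511; e^(−k_r t) = e^(−0.794×1.881) = 0.2245.
D = 2.529 × (0.8511 − 0.2245) + 1.26 × 0.2245 = 1.584 + 0.2829 = 1.867 mg/L.
DO = C_s − D = 9.52 − 1.867 = 7.653 mg/L.

DO ≈ 7.65 mg/L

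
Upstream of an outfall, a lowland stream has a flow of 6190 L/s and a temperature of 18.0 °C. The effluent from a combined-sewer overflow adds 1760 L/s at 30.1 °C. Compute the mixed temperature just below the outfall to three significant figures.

20.7 °C

Flow-weighted mixing: C = (Q_r C_r + Q_w C_w)/(Q_r + Q_w)
= (6190×18.0 + 1760×30.1)/(6190 + 1760) = 164400/7950 = 20.68 °C.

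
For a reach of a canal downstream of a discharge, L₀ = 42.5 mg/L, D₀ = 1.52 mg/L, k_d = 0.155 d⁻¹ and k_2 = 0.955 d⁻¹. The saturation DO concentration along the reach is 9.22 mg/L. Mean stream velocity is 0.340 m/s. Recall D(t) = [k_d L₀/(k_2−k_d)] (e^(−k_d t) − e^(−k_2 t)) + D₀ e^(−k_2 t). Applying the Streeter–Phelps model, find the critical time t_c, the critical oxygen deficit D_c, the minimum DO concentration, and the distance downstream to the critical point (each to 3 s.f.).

With k_2/k_d = 6.161 and 1 − D₀(k_2−k_d)/(k_d L₀) = 0.8154,
t_c = ln(6.161 × 0.8154) / (0.955 − 0.155) = ln(5.024) / 0.8000 = 1.614/0.8000 = 2.018 d.
D_c = (k_d/k_2) L₀ e^(−k_d t_c) = (0.155/0.955) × 42.5 × e^(−0.155×2.018) = 0.1623 × 42.5 × 0.7314 = 5.045 mg/L.
Minimum DO = C_s − D_c = 9.22 − 5.045 = 4.175 mg/L.
x_c = v t_c = 0.340 m/s × 2.018 d × 86400 s/d = 59270 m ≈ 59.3 km.

t_c ≈ 2.02 d; D_c ≈ 5.05 mg/L; min DO ≈ 4.17 mg/L; x_c ≈ 59.3 km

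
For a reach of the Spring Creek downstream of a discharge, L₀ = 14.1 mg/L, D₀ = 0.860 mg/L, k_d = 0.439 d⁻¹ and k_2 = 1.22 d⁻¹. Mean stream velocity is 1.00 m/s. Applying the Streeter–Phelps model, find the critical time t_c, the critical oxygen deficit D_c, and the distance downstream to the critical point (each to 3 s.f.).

t_c ≈ 1.16 d; D_c ≈ 3.05 mg/L; x_c ≈ 100 km

With k_2/k_d = 2.779 and 1 − D₀(k_2−k_d)/(k_d L₀) = 0.8915,
t_c = ln(2.779 × 0.8915) / (1.22 − 0.439) = ln(2.477) / 0.7810 = 0.9072/0.7810 = 1.162 d.
L(t_c) = L₀ e^(−k_d t_c) = 14.1 × 0.6005 = 8.467 mg/L, and at the critical point k_2 D_c = k_d L, so D_c = (0.439/1.22) × 8.467 = 3.047 mg/L.
x_c = v t_c = 1.00 m/s × 1.162 d × 86400 s/d = 100400 m ≈ 100 km.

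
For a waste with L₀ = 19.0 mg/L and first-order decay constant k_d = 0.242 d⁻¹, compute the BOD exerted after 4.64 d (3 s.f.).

y ≈ 12.8 mg/L

y_t = L₀(1 − e^(−k_d t)) = 19.0 × (1 − e^(−0.242×4.64))
= 19.0 × (1 − 0.3253) = 19.0 × 0.6747 = 12.82 mg/L.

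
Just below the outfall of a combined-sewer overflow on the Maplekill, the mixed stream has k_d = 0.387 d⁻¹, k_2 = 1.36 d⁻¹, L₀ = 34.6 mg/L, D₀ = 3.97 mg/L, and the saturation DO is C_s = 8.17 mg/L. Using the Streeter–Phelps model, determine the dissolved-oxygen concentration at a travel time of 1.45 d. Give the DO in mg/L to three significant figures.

DO ≈ 1.68 mg/L

k_d L₀/(k_2−k_d) = 0.387×34.6/(1.36−0.387) = 13.39/0.9730 = 13.76 mg/L.
e^(−k_d t) = e^(−0.387×1.450) = 0.5706; e^(−k_2 t) = e^(−1.36×1.450) = 0.1392.
D = 13.76 × (0.5706 − 0.1392) + 3.97 × 0.1392 = 5.936 + 0.5525 = 6.489 mg/L.
DO = C_s − D = 8.17 − 6.489 = 1.681 mg/L.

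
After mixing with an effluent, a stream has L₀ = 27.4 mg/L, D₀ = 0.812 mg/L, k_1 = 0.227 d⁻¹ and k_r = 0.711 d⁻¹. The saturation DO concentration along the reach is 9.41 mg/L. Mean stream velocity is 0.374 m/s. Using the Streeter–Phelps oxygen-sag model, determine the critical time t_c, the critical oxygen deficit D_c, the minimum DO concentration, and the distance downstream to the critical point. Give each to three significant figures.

At the critical point dD/dt = 0, so k_1 L₀ e^(−k_1 t) = k_r D. Substituting D(t) from the Streeter–Phelps equation and solving for t gives
t_c = ln[(k_r/k_1)(1 − D₀(k_r−k_1)/(k_1 L₀))] / (k_r−k_1).
Here k_r−k_1 = 0.4840 d⁻¹ and 1 − D₀(k_r−k_1)/(k_1 L₀) = 1 − 0.812×0.4840/(0.227×27.4) = 0.9368, so
t_c = ln(3.132 × 0.9368) / 0.4840 = 1.076 / 0.4840 = 2.224 d.
D_c = (k_1/k_r) L₀ e^(−k_1 t_c) = (0.227/0.711) × 27.4 × e^(−0.227×2.224) = 0.3193 × 27.4 × 0.6036 = 5.280 mg/L.
Minimum DO = C_s − D_c = 9.41 − 5.280 = 4.130 mg/L.
x_c = v t_c = 0.374 m/s × 2.224 d × 86400 s/d = 71870 m ≈ 71.9 km.

t_c ≈ 2.22 d; D_c ≈ 5.28 mg/L; min DO ≈ 4.13 mg/L; x_c ≈ 71.9 km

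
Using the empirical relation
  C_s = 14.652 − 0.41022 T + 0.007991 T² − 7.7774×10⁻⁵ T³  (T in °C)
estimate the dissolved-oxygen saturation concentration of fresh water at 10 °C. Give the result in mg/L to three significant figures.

C_s ≈ 11.3 mg/L

C_s = 14.652 − 0.41022×10 + 0.007991×10² − 7.7774×10⁻⁵×10³ = 11.27 mg/L.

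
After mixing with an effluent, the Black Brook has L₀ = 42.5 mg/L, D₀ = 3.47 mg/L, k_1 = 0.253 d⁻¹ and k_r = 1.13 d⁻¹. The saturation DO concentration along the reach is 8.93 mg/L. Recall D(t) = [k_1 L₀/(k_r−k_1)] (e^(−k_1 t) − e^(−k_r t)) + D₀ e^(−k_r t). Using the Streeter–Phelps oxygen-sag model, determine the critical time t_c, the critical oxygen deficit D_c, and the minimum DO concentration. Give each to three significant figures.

t_c ≈ 1.33 d; D_c ≈ 6.80 mg/L; min DO ≈ 2.13 mg/L

t_c = [1/(k_r−k_1)] ln[(k_r/k_1)(1 − D₀(k_r−k_1)/(k_1 L₀))]
= [1/(1.13−0.253)] ln[(1.13/0.253)(1 − 3.47×0.8770/(0.253×42.5))]
= (1/0.8770) ln[4.466 × 0.7170] = 1.140 × ln(3.202) = 1.140 × 1.164 = 1.327 d.
L(t_c) = L₀ e^(−k_1 t_c) = 42.5 × 0.7148 = 30.38 mg/L, and at the critical point k_r D_c = k_1 L, so D_c = (0.253/1.13) × 30.38 = 6.802 mg/L.
Minimum DO = C_s − D_c = 8.93 − 6.802 = 2.128 mg/L.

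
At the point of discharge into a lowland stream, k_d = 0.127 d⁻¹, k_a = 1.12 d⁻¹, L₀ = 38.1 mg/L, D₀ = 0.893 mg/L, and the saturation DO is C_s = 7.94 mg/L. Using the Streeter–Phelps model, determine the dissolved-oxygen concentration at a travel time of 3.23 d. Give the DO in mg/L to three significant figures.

k_d L₀/(k_a−k_d) = 0.127×38.1/(1.12−0.127) = 4.839/0.9930 = 4.873 mg/L.
e^(−k_d t) = e^(−0.127×3.230) = 0.6635; e^(−k_a t) = e^(−1.12×3.230) = 0.02685.
D = 4.873 × (0.6635 − 0.02685) + 0.893 × 0.02685 = 3.102 + 0.02397 = 3.126 mg/L.
DO = C_s − D = 7.94 − 3.126 = 4.814 mg/L.

DO ≈ 4.81 mg/L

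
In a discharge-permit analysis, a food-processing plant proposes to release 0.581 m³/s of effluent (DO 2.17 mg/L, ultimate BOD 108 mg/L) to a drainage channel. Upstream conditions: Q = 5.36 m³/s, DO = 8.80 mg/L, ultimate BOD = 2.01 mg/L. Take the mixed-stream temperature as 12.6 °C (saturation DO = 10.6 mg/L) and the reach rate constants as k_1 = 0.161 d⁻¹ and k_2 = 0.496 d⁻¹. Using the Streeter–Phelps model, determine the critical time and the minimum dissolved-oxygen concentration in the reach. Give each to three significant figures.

t_c ≈ 1.78 d; minimum DO ≈ 7.58 mg/L

Mixed DO = (5.36×8.80 + 0.581×2.17)/(5.36+0.581) = 48.43/5.941 = 8.152 mg/L.
Mixed L₀ = (5.36×2.01 + 0.581×108)/(5.941) = 73.52/5.941 = 12.38 mg/L.
Initial deficit D₀ = C_s − DO₀ = 10.6 − 8.152 = 2.448 mg/L.
t_c = (1/0.3350) ln[(0.496/0.161)(1 − 2.448×0.3350/(0.161×12.38))] = 2.985 × ln(1.813) = 1.775 d.
D_c = (0.161/0.496) × 12.38 × e^(−0.161×1.775) = 0.3246 × 12.38 × 0.7514 = 3.018 mg/L.
Minimum DO = 10.6 − 3.018 = 7.582 mg/L.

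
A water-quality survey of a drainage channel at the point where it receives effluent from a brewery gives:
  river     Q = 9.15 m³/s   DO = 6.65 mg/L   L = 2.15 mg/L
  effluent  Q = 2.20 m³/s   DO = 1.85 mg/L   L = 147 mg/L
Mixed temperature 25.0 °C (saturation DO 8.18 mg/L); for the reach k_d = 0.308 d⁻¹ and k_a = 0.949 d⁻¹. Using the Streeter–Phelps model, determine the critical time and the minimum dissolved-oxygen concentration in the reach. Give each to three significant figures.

Mixed DO = (9.15×6.65 + 2.20×1.85)/(9.15+2.20) = 64.92/11.35 = 5.720 mg/L.
Mixed L₀ = (9.15×2.15 + 2.20×147)/(11.35) = 343.1/11.35 = 30.23 mg/L.
Initial deficit D₀ = C_s − DO₀ = 8.18 − 5.720 = 2.460 mg/L.
t_c = (1/0.6410) ln[(0.949/0.308)(1 − 2.460×0.6410/(0.308×30.23))] = 1.560 × ln(2.559) = 1.466 d.
D_c = (0.308/0.949) × 30.23 × e^(−0.308×1.466) = 0.3246 × 30.23 × 0.6367 = 6.246 mg/L.
Minimum DO = 8.18 − 6.246 = 1.934 mg/L.

t_c ≈ 1.47 d; minimum DO ≈ 1.93 mg/L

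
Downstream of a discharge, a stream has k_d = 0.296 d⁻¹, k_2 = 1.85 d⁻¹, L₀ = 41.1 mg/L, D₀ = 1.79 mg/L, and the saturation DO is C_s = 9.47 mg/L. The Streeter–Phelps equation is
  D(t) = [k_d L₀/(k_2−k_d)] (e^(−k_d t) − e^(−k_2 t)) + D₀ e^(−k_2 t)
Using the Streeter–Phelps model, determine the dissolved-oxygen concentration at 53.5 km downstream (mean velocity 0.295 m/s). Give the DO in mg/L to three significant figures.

Travel time t = x/v = 53.5 km / (0.295 m/s) = 53500 m / 0.295 m/s = 181400 s = 2.099 d.
k_d L₀/(k_2−k_d) = 0.296×41.1/(1.85−0.296) = 12.17/1.554 = 7.829 mg/L.
e^(−k_d t) = e^(−0.296×2.099) = 0.5372; e^(−k_2 t) = e^(−1.85×2.099) = 0.02058.
D = 7.829 × (0.5372 − 0.02058) + 1.79 × 0.02058 = 4.045 + 0.03685 = 4.082 mg/L.
DO = C_s − D = 9.47 − 4.082 = 5.388 mg/L.

DO ≈ 5.39 mg/L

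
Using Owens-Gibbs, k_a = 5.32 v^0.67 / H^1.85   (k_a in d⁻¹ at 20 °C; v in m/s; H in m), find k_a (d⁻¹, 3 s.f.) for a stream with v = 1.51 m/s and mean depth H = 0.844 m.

k_a = 5.32 × 1.51^0.67 / 0.844^1.85 = 5.32 × 1.318 / 0.7307 = 9.596 d⁻¹.

k_a ≈ 9.60 d⁻¹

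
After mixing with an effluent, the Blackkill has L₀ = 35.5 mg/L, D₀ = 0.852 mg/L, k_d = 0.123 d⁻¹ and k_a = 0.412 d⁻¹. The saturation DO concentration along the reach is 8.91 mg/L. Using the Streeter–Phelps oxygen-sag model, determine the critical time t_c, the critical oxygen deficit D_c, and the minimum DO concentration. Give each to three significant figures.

t_c ≈ 3.98 d; D_c ≈ 6.49 mg/L; min DO ≈ 2.42 mg/L

t_c = [1/(k_a−k_d)] ln[(k_a/k_d)(1 − D₀(k_a−k_d)/(k_d L₀))]
= [1/(0.412−0.123)] ln[(0.412/0.123)(1 − 0.852×0.2890/(0.123×35.5))]
= (1/0.2890) ln[3.350 × 0.9436] = 3.460 × ln(3.161) = 3.460 × 1.151 = 3.982 d.
D_c = (k_d/k_a) L₀ e^(−k_d t_c) = (0.123/0.412) × 35.5 × e^(−0.123×3.982) = 0.2985 × 35.5 × 0.6128 = 6.494 mg/L.
Minimum DO = C_s − D_c = 8.91 − 6.494 = 2.416 mg/L.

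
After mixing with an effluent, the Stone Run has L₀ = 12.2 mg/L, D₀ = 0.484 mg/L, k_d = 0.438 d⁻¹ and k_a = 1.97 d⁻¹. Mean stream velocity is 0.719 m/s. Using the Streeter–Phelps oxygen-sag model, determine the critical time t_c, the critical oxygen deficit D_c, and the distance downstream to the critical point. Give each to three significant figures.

At the critical point dD/dt = 0, so k_d L₀ e^(−k_d t) = k_a D. Substituting D(t) from the Streeter–Phelps equation and solving for t gives
t_c = ln[(k_a/k_d)(1 − D₀(k_a−k_d)/(k_d L₀))] / (k_a−k_d).
Here k_a−k_d = 1.532 d⁻¹ and 1 − D₀(k_a−k_d)/(k_d L₀) = 1 − 0.484×1.532/(0.438×12.2) = 0.8612, so
t_c = ln(4.498 × 0.8612) / 1.532 = 1.354 / 1.532 = 0.8839 d.
L(t_c) = L₀ e^(−k_d t_c) = 12.2 × 0.6790 = 8.284 mg/L, and at the critical point k_a D_c = k_d L, so D_c = (0.438/1.97) × 8.284 = 1.842 mg/L.
x_c = v t_c = 0.719 m/s × 0.8839 d × 86400 s/d = 54910 m ≈ 54.9 km.

t_c ≈ 0.884 d; D_c ≈ 1.84 mg/L; x_c ≈ 54.9 km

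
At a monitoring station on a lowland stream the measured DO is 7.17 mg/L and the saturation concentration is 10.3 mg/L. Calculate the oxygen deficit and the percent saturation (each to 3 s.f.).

D = C_s − C = 10.3 − 7.17 = 3.13 mg/L.
% saturation = 7.17/10.3 × 100 = 69.6 %.

D ≈ 3.13 mg/L; 69.6 % saturation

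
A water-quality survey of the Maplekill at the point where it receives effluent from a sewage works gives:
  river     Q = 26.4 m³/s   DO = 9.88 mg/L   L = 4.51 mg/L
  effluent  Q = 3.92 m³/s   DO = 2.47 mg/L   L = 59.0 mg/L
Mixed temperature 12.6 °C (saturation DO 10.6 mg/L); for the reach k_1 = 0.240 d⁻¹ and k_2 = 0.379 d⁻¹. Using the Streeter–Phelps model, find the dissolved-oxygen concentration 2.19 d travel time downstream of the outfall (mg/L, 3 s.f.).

DO ≈ 6.77 mg/L

Mixed DO = (26.4×9.88 + 3.92×2.47)/(26.4+3.92) = 270.5/30.32 = 8.922 mg/L.
Mixed L₀ = (26.4×4.51 + 3.92×59.0)/(30.32) = 350.3/30.32 = 11.55 mg/L.
Initial deficit D₀ = C_s − DO₀ = 10.6 − 8.922 = 1.678 mg/L.
D(2.19) = [0.240×11.55/(0.379−0.240)](e^(−0.240×2.19) − e^(−0.379×2.19)) + 1.678 e^(−0.379×2.19)
= 19.95 × (0.5912 − 0.4360) + 1.678 × 0.4360 = 3.827 mg/L.
DO = 10.6 − 3.827 = 6.773 mg/L.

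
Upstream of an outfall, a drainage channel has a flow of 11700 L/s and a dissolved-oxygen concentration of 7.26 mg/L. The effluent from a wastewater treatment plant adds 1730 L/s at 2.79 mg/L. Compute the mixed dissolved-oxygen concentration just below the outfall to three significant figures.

Flow-weighted mixing: C = (Q_r C_r + Q_w C_w)/(Q_r + Q_w)
= (11700×7.26 + 1730×2.79)/(11700 + 1730) = 89770/13430 = 6.684 mg/L.

6.68 mg/L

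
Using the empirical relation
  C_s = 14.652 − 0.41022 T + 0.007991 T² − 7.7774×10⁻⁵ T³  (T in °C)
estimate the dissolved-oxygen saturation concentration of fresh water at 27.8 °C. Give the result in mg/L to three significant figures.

C_s = 14.652 − 0.41022×27.8 + 0.007991×27.8² − 7.7774×10⁻⁵×27.8³ = 7.753 mg/L.

C_s ≈ 7.75 mg/L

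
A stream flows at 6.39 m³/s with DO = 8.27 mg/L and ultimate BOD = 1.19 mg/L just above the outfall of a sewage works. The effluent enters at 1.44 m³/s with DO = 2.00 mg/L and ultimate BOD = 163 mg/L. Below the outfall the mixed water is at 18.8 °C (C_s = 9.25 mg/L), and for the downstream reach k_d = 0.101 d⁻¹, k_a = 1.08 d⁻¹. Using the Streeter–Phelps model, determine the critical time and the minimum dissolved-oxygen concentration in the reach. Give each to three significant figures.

Mixed DO = (6.39×8.27 + 1.44×2.00)/(6.39+1.44) = 55.73/7.830 = 7.117 mg/L.
Mixed L₀ = (6.39×1.19 + 1.44×163)/(7.830) = 242.3/7.830 = 30.95 mg/L.
Initial deficit D₀ = C_s − DO₀ = 9.25 − 7.117 = 2.133 mg/L.
t_c = (1/0.9790) ln[(1.08/0.101)(1 − 2.133×0.9790/(0.101×30.95))] = 1.021 × ln(3.549) = 1.294 d.
D_c = (0.101/1.08) × 30.95 × e^(−0.101×1.294) = 0.09352 × 30.95 × 0.8775 = 2.540 mg/L.
Minimum DO = 9.25 − 2.540 = 6.710 mg/L.

t_c ≈ 1.29 d; minimum DO ≈ 6.71 mg/L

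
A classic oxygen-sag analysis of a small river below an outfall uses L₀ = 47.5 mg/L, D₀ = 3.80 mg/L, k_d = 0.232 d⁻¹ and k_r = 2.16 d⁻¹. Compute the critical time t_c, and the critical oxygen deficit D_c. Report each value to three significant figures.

t_c ≈ 0.590 d; D_c ≈ 4.45 mg/L

With k_r/k_d = 9.310 and 1 − D₀(k_r−k_d)/(k_d L₀) = 0.3352,
t_c = ln(9.310 × 0.3352) / (2.16 − 0.232) = ln(3.121) / 1.928 = 1.138/1.928 = 0.5903 d.
L(t_c) = L₀ e^(−k_d t_c) = 47.5 × 0.8720 = 41.42 mg/L, and at the critical point k_r D_c = k_d L, so D_c = (0.232/2.16) × 41.42 = 4.449 mg/L.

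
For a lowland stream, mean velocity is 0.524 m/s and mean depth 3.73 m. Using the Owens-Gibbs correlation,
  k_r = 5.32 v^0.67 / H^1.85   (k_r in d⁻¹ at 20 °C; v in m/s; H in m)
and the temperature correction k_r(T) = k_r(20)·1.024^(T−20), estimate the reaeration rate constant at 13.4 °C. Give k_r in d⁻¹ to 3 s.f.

k_r ≈ 0.258 d⁻¹

k_r(20) = 5.32 × 0.524^0.67 / 3.73^1.85 = 5.32 × 0.6486 / 11.42 = 0.3021 d⁻¹.
k_r(13.4) = 0.3021 × 1.024^(13.4−20) = 0.3021 × 0.8551 = 0.2584 d⁻¹.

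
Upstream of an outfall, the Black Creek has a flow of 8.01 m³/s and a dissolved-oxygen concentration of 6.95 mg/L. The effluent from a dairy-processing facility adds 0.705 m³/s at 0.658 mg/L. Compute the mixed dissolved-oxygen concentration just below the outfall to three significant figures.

6.44 mg/L

Flow-weighted mixing: C = (Q_r C_r + Q_w C_w)/(Q_r + Q_w)
= (8.01×6.95 + 0.705×0.658)/(8.01 + 0.705) = 56.13/8.715 = 6.441 mg/L.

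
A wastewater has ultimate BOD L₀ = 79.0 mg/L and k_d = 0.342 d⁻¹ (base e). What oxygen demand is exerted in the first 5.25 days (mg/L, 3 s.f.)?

y_t = L₀(1 − e^(−k_d t)) = 79.0 × (1 − e^(−0.342×5.25))
= 79.0 × (1 − 0.1660) = 79.0 × 0.8340 = 65.88 mg/L.

y ≈ 65.9 mg/L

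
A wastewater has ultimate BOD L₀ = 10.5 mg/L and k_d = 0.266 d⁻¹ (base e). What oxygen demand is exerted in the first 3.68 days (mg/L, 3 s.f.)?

y ≈ 6.55 mg/L

y_t = L₀(1 − e^(−k_d t)) = 10.5 × (1 − e^(−0.266×3.68))
= 10.5 × (1 − 0.3757) = 10.5 × 0.6243 = 6.555 mg/L.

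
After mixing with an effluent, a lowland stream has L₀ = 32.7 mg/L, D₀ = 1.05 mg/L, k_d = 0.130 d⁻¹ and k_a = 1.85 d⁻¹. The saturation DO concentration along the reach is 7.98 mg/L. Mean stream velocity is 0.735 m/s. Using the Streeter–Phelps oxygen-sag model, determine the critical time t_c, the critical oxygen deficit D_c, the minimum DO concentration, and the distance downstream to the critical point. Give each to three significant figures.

t_c ≈ 1.22 d; D_c ≈ 1.96 mg/L; min DO ≈ 6.02 mg/L; x_c ≈ 77.6 km

t_c = [1/(k_a−k_d)] ln[(k_a/k_d)(1 − D₀(k_a−k_d)/(k_d L₀))]
= [1/(1.85−0.130)] ln[(1.85/0.130)(1 − 1.05×1.720/(0.130×32.7))]
= (1/1.720) ln[14.23 × 0.5752] = 0.5814 × ln(8.185) = 0.5814 × 2.102 = 1.222 d.
D_c = (k_d/k_a) L₀ e^(−k_d t_c) = (0.130/1.85) × 32.7 × e^(−0.130×1.222) = 0.07027 × 32.7 × 0.8531 = 1.960 mg/L.
Minimum DO = C_s − D_c = 7.98 − 1.960 = 6.020 mg/L.
x_c = v t_c = 0.735 m/s × 1.222 d × 86400 s/d = 77620 m ≈ 77.6 km.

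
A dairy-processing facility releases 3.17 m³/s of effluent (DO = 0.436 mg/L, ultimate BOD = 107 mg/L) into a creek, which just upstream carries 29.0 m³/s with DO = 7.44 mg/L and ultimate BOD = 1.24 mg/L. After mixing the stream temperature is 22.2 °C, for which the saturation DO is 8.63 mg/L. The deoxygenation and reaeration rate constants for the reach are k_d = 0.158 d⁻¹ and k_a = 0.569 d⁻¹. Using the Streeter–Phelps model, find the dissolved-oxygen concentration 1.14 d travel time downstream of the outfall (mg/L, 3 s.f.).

DO ≈ 6.25 mg/L

Mixed DO = (29.0×7.44 + 3.17×0.436)/(29.0+3.17) = 217.1/32.17 = 6.750 mg/L.
Mixed L₀ = (29.0×1.24 + 3.17×107)/(32.17) = 375.1/32.17 = 11.66 mg/L.
Initial deficit D₀ = C_s − DO₀ = 8.63 − 6.750 = 1.880 mg/L.
D(1.14) = [0.158×11.66/(0.569−0.158)](e^(−0.158×1.14) − e^(−0.569×1.14)) + 1.880 e^(−0.569×1.14)
= 4.483 × (0.8352 − 0.5227) + 1.880 × 0.5227 = 2.383 mg/L.
DO = 8.63 − 2.383 = 6.247 mg/L.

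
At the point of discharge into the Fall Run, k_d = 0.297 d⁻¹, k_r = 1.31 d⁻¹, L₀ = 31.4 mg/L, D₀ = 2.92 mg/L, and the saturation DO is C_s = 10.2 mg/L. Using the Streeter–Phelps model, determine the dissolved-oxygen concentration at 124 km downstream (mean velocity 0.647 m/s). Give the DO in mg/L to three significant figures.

Travel time t = x/v = 124 km / (0.647 m/s) = 124000 m / 0.647 m/s = 191700 s = 2.218 d.
k_d L₀/(k_r−k_d) = 0.297×31.4/(1.31−0.297) = 9.326/1.013 = 9.206 mg/L.
e^(−k_d t) = e^(−0.297×2.218) = 0.5175; e^(−k_r t) = e^(−1.31×2.218) = 0.05470.
D = 9.206 × (0.5175 − 0.05470) + 2.92 × 0.05470 = 4.260 + 0.1597 = 4.420 mg/L.
DO = C_s − D = 10.2 − 4.420 = 5.780 mg/L.

DO ≈ 5.78 mg/L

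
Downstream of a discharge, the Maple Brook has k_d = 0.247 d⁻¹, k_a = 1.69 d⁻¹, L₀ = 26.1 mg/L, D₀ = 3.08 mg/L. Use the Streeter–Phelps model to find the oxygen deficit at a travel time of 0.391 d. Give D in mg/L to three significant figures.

k_d L₀/(k_a−k_d) = 0.247×26.1/(1.69−0.247) = 6.447/1.443 = 4.468 mg/L.
e^(−k_d t) = e^(−0.247×0.3910) = 0.9079; e^(−k_a t) = e^(−1.69×0.3910) = 0.5164.
D = 4.468 × (0.9079 − 0.5164) + 3.08 × 0.5164 = 1.749 + 1.591 = 3.340 mg/L.

D ≈ 3.34 mg/L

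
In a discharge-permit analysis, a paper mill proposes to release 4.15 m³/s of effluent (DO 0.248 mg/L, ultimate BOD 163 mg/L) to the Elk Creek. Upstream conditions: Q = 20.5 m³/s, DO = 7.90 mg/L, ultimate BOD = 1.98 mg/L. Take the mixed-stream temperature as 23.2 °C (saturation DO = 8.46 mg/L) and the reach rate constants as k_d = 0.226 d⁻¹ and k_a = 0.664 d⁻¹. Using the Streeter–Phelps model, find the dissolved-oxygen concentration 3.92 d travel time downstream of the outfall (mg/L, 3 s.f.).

Mixed DO = (20.5×7.90 + 4.15×0.248)/(20.5+4.15) = 163.0/24.65 = 6.612 mg/L.
Mixed L₀ = (20.5×1.98 + 4.15×163)/(24.65) = 717.0/24.65 = 29.09 mg/L.
Initial deficit D₀ = C_s − DO₀ = 8.46 − 6.612 = 1.848 mg/L.
D(3.92) = [0.226×29.09/(0.664−0.226)](e^(−0.226×3.92) − e^(−0.664×3.92)) + 1.848 e^(−0.664×3.92)
= 15.01 × (0.4123 − 0.07406) + 1.848 × 0.07406 = 5.214 mg/L.
DO = 8.46 − 5.214 = 3.246 mg/L.

DO ≈ 3.25 mg/L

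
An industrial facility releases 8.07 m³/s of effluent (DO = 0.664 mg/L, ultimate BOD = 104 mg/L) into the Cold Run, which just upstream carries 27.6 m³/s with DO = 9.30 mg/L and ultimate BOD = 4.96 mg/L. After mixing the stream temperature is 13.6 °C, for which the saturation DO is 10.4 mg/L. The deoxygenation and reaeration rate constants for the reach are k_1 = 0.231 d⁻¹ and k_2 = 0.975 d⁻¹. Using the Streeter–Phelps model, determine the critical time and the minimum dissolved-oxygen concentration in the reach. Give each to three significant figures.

Mixed DO = (27.6×9.30 + 8.07×0.664)/(27.6+8.07) = 262.0/35.67 = 7.346 mg/L.
Mixed L₀ = (27.6×4.96 + 8.07×104)/(35.67) = 976.2/35.67 = 27.37 mg/L.
Initial deficit D₀ = C_s − DO₀ = 10.4 − 7.346 = 3.054 mg/L.
t_c = (1/0.7440) ln[(0.975/0.231)(1 − 3.054×0.7440/(0.231×27.37))] = 1.344 × ln(2.704) = 1.337 d.
D_c = (0.231/0.975) × 27.37 × e^(−0.231×1.337) = 0.2369 × 27.37 × 0.7343 = 4.761 mg/L.
Minimum DO = 10.4 − 4.761 = 5.639 mg/L.

t_c ≈ 1.34 d; minimum DO ≈ 5.64 mg/L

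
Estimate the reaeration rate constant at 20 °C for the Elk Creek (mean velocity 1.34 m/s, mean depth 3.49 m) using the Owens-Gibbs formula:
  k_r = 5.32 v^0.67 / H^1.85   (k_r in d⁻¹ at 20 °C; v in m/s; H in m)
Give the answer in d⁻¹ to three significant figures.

k_r ≈ 0.641 d⁻¹

k_r = 5.32 × 1.34^0.67 / 3.49^1.85 = 5.32 × 1.217 / 10.10 = 0.6410 d⁻¹.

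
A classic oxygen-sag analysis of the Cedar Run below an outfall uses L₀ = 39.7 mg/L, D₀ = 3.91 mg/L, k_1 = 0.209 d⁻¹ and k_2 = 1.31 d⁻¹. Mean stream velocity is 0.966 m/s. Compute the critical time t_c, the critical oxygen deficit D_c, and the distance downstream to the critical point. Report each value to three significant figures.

With k_2/k_1 = 6.268 and 1 − D₀(k_2−k_1)/(k_1 L₀) = 0.4812,
t_c = ln(6.268 × 0.4812) / (1.31 − 0.209) = ln(3.016) / 1.101 = 1.104/1.101 = 1.003 d.
L(t_c) = L₀ e^(−k_1 t_c) = 39.7 × 0.8109 = 32.19 mg/L, and at the critical point k_2 D_c = k_1 L, so D_c = (0.209/1.31) × 32.19 = 5.136 mg/L.
x_c = v t_c = 0.966 m/s × 1.003 d × 86400 s/d = 83680 m ≈ 83.7 km.

t_c ≈ 1.00 d; D_c ≈ 5.14 mg/L; x_c ≈ 83.7 km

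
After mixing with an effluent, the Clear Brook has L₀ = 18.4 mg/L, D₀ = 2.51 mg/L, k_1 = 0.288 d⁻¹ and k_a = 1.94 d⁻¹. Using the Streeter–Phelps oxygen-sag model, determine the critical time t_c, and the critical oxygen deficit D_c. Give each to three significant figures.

With k_a/k_1 = 6.736 and 1 − D₀(k_a−k_1)/(k_1 L₀) = 0.2175,
t_c = ln(6.736 × 0.2175) / (1.94 − 0.288) = ln(1.465) / 1.652 = 0.3820/1.652 = 0.2312 d.
D_c = (k_1/k_a) L₀ e^(−k_1 t_c) = (0.288/1.94) × 18.4 × e^(−0.288×0.2312) = 0.1485 × 18.4 × 0.9356 = 2.556 mg/L.

t_c ≈ 0.231 d; D_c ≈ 2.56 mg/L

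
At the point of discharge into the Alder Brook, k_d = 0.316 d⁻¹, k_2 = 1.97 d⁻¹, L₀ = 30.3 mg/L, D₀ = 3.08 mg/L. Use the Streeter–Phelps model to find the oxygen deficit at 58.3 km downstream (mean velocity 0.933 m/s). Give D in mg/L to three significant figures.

D ≈ 3.95 mg/L

Travel time t = x/v = 58.3 km / (0.933 m/s) = 58300 m / 0.933 m/s = 62490 s = 0.7232 d.
k_d L₀/(k_2−k_d) = 0.316×30.3/(1.97−0.316) = 9.575/1.654 = 5.789 mg/L.
e^(−k_d t) = e^(−0.316×0.7232) = 0.7957; e^(−k_2 t) = e^(−1.97×0.7232) = 0.2406.
D = 5.789 × (0.7957 − 0.2406) + 3.08 × 0.2406 = 3.214 + 0.7409 = 3.955 mg/L.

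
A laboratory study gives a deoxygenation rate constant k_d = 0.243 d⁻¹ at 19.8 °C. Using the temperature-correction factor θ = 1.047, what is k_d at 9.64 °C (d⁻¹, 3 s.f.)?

k_d(T₂) = k_d(T₁) · θ^(T₂−T₁) = 0.243 × 1.047^(9.64−19.8)
= 0.243 × 1.047^-10.2 = 0.243 × 0.6271 = 0.1524 d⁻¹.

k_d ≈ 0.152 d⁻¹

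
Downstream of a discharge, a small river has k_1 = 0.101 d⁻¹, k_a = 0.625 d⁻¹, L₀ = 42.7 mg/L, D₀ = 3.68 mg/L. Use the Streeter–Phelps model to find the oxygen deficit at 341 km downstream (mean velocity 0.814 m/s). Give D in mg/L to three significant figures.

Travel time t = x/v = 341 km / (0.814 m/s) = 341000 m / 0.814 m/s = 418900 s = 4.849 d.
k_1 L₀/(k_a−k_1) = 0.101×42.7/(0.625−0.101) = 4.313/0.5240 = 8.230 mg/L.
e^(−k_1 t) = e^(−0.101×4.849) = 0.6128; e^(−k_a t) = e^(−0.625×4.849) = 0.04830.
D = 8.230 × (0.6128 − 0.04830) + 3.68 × 0.04830 = 4.646 + 0.1777 = 4.824 mg/L.

D ≈ 4.82 mg/L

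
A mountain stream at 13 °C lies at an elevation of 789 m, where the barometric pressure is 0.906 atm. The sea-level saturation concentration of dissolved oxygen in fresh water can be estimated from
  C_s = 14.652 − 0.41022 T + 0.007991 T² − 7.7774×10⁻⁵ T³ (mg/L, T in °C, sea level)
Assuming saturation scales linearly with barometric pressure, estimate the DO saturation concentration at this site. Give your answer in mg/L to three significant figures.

At sea level: C_s = 14.652 − 0.41022×13 + 0.007991×13² − 7.7774×10⁻⁵×13³ = 10.50 mg/L.
Pressure correction: C_s' = 10.50 × 0.906 = 9.512 mg/L.

C_s ≈ 9.51 mg/L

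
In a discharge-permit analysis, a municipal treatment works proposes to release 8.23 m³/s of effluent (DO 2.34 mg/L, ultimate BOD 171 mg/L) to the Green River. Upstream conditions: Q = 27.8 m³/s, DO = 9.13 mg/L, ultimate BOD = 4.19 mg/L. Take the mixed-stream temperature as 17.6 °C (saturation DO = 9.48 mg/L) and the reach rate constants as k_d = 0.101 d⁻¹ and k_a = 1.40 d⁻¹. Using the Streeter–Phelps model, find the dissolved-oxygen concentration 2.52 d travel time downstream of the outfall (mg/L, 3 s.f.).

DO ≈ 6.97 mg/L

Mixed DO = (27.8×9.13 + 8.23×2.34)/(27.8+8.23) = 273.1/36.03 = 7.579 mg/L.
Mixed L₀ = (27.8×4.19 + 8.23×171)/(36.03) = 1524/36.03 = 42.29 mg/L.
Initial deficit D₀ = C_s − DO₀ = 9.48 − 7.579 = 1.901 mg/L.
D(2.52) = [0.101×42.29/(1.40−0.101)](e^(−0.101×2.52) − e^(−1.40×2.52)) + 1.901 e^(−1.40×2.52)
= 3.288 × (0.7753 − 0.02936) + 1.901 × 0.02936 = 2.509 mg/L.
DO = 9.48 − 2.509 = 6.971 mg/L.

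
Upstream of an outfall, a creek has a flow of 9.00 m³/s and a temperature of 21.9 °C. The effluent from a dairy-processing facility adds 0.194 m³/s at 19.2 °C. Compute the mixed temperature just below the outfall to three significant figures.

Flow-weighted mixing: C = (Q_r C_r + Q_w C_w)/(Q_r + Q_w)
= (9.00×21.9 + 0.194×19.2)/(9.00 + 0.194) = 200.8/9.194 = 21.84 °C.

21.8 °C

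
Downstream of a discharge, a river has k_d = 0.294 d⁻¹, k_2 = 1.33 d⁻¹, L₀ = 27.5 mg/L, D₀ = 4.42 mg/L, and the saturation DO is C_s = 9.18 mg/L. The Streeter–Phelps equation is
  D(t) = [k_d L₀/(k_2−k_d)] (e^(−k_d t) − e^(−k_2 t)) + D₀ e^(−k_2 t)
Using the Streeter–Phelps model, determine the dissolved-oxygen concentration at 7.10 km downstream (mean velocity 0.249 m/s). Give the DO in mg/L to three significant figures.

DO ≈ 4.28 mg/L

Travel time t = x/v = 7.10 km / (0.249 m/s) = 7100 m / 0.249 m/s = 28510 s = 0.3300 d.
k_d L₀/(k_2−k_d) = 0.294×27.5/(1.33−0.294) = 8.085/1.036 = 7.804 mg/L.
e^(−k_d t) = e^(−0.294×0.3300) = 0.9075; e^(−k_2 t) = e^(−1.33×0.3300) = 0.6447.
D = 7.804 × (0.9075 − 0.6447) + 4.42 × 0.6447 = 2.051 + 2.850 = 4.901 mg/L.
DO = C_s − D = 9.18 − 4.901 = 4.279 mg/L.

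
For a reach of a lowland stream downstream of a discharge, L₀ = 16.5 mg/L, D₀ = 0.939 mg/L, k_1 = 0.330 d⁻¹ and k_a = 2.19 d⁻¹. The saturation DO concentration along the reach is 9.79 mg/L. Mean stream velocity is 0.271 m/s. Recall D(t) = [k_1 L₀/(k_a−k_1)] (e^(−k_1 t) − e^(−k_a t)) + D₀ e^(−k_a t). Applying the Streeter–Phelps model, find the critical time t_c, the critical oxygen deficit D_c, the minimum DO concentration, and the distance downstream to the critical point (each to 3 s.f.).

With k_a/k_1 = 6.636 and 1 − D₀(k_a−k_1)/(k_1 L₀) = 0.6792,
t_c = ln(6.636 × 0.6792) / (2.19 − 0.330) = ln(4.508) / 1.860 = 1.506/1.860 = 0.8096 d.
D_c = (k_1/k_a) L₀ e^(−k_1 t_c) = (0.330/2.19) × 16.5 × e^(−0.330×0.8096) = 0.1507 × 16.5 × 0.7656 = 1.903 mg/L.
Minimum DO = C_s − D_c = 9.79 − 1.903 = 7.887 mg/L.
x_c = v t_c = 0.271 m/s × 0.8096 d × 86400 s/d = 18960 m ≈ 19.0 km.

t_c ≈ 0.810 d; D_c ≈ 1.90 mg/L; min DO ≈ 7.89 mg/L; x_c ≈ 19.0 km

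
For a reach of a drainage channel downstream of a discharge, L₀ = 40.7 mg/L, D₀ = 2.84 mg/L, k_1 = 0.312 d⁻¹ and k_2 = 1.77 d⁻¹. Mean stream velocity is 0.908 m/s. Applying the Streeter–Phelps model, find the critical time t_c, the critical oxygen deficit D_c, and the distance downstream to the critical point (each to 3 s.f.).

t_c = [1/(k_2−k_1)] ln[(k_2/k_1)(1 − D₀(k_2−k_1)/(k_1 L₀))]
= [1/(1.77−0.312)] ln[(1.77/0.312)(1 − 2.84×1.458/(0.312×40.7))]
= (1/1.458) ln[5.673 × 0.6739] = 0.6859 × ln(3.823) = 0.6859 × 1.341 = 0.9198 d.
L(t_c) = L₀ e^(−k_1 t_c) = 40.7 × 0.7505 = 30.55 mg/L, and at the critical point k_2 D_c = k_1 L, so D_c = (0.312/1.77) × 30.55 = 5.384 mg/L.
x_c = v t_c = 0.908 m/s × 0.9198 d × 86400 s/d = 72160 m ≈ 72.2 km.

t_c ≈ 0.920 d; D_c ≈ 5.38 mg/L; x_c ≈ 72.2 km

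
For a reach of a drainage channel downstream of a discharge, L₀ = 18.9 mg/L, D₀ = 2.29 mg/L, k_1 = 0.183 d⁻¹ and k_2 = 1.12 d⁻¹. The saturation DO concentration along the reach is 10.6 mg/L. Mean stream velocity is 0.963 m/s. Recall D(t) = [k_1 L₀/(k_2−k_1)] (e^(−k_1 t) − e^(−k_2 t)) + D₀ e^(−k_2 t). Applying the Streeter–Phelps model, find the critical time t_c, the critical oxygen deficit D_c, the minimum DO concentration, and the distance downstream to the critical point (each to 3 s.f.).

t_c ≈ 0.900 d; D_c ≈ 2.62 mg/L; min DO ≈ 7.98 mg/L; x_c ≈ 74.9 km

With k_2/k_1 = 6.120 and 1 − D₀(k_2−k_1)/(k_1 L₀) = 0.3796,
t_c = ln(6.120 × 0.3796) / (1.12 − 0.183) = ln(2.323) / 0.9370 = 0.8430/0.9370 = 0.8997 d.
D_c = (k_1/k_2) L₀ e^(−k_1 t_c) = (0.183/1.12) × 18.9 × e^(−0.183×0.8997) = 0.1634 × 18.9 × 0.8482 = 2.619 mg/L.
Minimum DO = C_s − D_c = 10.6 − 2.619 = 7.981 mg/L.
x_c = v t_c = 0.963 m/s × 0.8997 d × 86400 s/d = 74860 m ≈ 74.9 km.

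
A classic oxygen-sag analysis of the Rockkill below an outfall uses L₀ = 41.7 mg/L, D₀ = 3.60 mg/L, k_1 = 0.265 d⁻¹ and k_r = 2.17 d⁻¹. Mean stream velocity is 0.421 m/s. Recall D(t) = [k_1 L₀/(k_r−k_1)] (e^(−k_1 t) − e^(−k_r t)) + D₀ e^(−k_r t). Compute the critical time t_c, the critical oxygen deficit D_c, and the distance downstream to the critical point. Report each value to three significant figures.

t_c ≈ 0.595 d; D_c ≈ 4.35 mg/L; x_c ≈ 21.6 km

At the critical point dD/dt = 0, so k_1 L₀ e^(−k_1 t) = k_r D. Substituting D(t) from the Streeter–Phelps equation and solving for t gives
t_c = ln[(k_r/k_1)(1 − D₀(k_r−k_1)/(k_1 L₀))] / (k_r−k_1).
Here k_r−k_1 = 1.905 d⁻¹ and 1 − D₀(k_r−k_1)/(k_1 L₀) = 1 − 3.60×1.905/(0.265×41.7) = 0.3794, so
t_c = ln(8.189 × 0.3794) / 1.905 = 1.134 / 1.905 = 0.5951 d.
L(t_c) = L₀ e^(−k_1 t_c) = 41.7 × 0.8541 = 35.62 mg/L, and at the critical point k_r D_c = k_1 L, so D_c = (0.265/2.17) × 35.62 = 4.349 mg/L.
x_c = v t_c = 0.421 m/s × 0.5951 d × 86400 s/d = 21640 m ≈ 21.6 km.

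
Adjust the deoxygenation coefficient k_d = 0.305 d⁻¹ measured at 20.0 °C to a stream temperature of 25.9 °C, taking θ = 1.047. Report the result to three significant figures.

k_d(T₂) = k_d(T₁) · θ^(T₂−T₁) = 0.305 × 1.047^(25.9−20.0)
= 0.305 × 1.047^5.90 = 0.305 × 1.311 = 0.3999 d⁻¹.

k_d ≈ 0.400 d⁻¹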